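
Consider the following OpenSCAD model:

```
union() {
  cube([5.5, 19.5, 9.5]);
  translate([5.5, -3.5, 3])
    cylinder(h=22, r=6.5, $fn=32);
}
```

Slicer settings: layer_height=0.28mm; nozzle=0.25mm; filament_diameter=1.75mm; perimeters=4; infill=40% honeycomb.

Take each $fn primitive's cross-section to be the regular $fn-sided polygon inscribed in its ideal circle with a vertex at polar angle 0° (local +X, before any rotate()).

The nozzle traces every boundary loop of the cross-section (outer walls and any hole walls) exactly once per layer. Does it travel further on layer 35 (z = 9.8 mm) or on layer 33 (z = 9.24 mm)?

Layer 35 (z = 9.8): the cube does not reach this height (z outside [0, 9.5]); the r=6.5 cylinder at (5.5, -3.5) gives a regular 32-gon of circumradius 6.5 (constant along its height) (perimeter = 2·32·6.500·sin(180°/32) = 40.78 mm); Combining (union): only the r=6.5 cylinder at (5.5, -3.5) is present, so the union is just that shape — boundary = 40.78 mm. So its perimeter = 40.78 mm. Layer 33 (z = 9.24): the 5.5×19.5 cube contributes its full rectangle (perimeter 50.00 mm); the cylinder at (5.5, -3.5): section is a regular 32-gon, circumradius r=6.5 (perimeter = 2·32·6.500·sin(180°/32) = 40.78 mm); Merging all regions: the regions partially overlap (shared area 11.45 mm²), so the edge portions inside another operand are dropped and the merged outline is re-measured after clipping — boundary = 75.81 mm. So its perimeter = 75.81 mm. Layer 33 is larger (75.81 vs 40.78 mm).

layer 33 (z = 9.24 mm)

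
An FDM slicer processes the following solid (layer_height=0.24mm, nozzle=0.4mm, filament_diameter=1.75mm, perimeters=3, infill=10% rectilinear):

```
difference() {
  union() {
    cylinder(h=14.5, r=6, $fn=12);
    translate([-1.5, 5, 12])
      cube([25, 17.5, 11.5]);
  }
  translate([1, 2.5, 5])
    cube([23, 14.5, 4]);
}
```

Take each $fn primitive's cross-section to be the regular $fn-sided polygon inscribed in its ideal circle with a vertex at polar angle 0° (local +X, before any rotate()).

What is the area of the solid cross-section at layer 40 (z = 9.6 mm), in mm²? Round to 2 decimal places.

At z = 9.6 mm: the r=6 cylinder gives a regular 12-gon of circumradius 6 (constant along its height) (area = (12/2)·6.000²·sin(360°/12) = 108.00 mm²); the cube at (-1.5, 5) is not intersected at this z (z outside [12, 23.5]); Combining (union): only the r=6 cylinder is present, so the union is just that shape — area = 108.00 mm²; the cube at (1, 2.5) is absent (z outside [5, 9]); Subtracting the remaining from the first: none of the subtracted shapes is present at this height, so that combined region is unchanged — area = 108.00 mm². Overall, the cross-section is a single solid region. Net area = 108.00 mm².

108.00 mm²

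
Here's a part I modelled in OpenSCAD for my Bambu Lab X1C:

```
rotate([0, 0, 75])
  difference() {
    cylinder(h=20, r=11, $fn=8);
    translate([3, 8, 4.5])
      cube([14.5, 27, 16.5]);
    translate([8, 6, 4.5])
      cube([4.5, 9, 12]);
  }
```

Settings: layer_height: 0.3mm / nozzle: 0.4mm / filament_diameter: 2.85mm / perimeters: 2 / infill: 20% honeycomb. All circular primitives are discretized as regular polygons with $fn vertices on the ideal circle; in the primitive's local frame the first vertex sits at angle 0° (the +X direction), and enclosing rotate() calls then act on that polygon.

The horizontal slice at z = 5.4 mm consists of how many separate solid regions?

At z = 5.4 mm: the r=11 cylinder gives a regular 8-gon of circumradius 11 (constant along its height); the cube at (3, 8) is present — its section is the full 14.5×27 rectangle; the cube at (8, 6) (footprint 4.5×9) is included at this height; After the difference (first − rest): starting from the r=11 cylinder, the 14.5×27 cube at (3, 8) partially overlaps it — only the 3.73 mm² overlap (of its 391.50 mm²) is removed, clipping the outline; the 4.5×9 cube at (8, 6) partially overlaps it — only the 0.32 mm² overlap (of its 40.50 mm²) is removed, clipping the outline — 1 connected region; (rotated 75° about Z; rotation is an isometry so areas/perimeters/island counts are preserved). The result has 1 disconnected region.

1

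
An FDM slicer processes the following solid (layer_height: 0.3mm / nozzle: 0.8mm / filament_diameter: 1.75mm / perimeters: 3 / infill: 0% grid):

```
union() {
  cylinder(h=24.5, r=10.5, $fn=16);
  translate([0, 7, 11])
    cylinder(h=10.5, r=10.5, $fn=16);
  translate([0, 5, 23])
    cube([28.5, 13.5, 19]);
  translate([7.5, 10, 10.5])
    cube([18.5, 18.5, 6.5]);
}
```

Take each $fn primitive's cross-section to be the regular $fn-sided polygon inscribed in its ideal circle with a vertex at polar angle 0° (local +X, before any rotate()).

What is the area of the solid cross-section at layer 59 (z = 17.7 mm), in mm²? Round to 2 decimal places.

At z = 17.7 mm: the r=10.5 cylinder contributes a regular 16-gon of circumradius 10.5 (area = (16/2)·10.500²·sin(360°/16) = 337.53 mm²); the r=10.5 cylinder at (0, 7) contributes a regular 16-gon of circumradius 10.5 (area = (16/2)·10.500²·sin(360°/16) = 337.53 mm²); the cube at (0, 5) is not intersected at this z (z outside [23, 42]); the cube at (7.5, 10) is absent (z outside [10.5, 17]); Taking the union: the regions partially overlap — summed areas 675.05 mm² minus the doubly-counted overlap 195.40 mm² gives 479.65 mm² — area = 479.65 mm². Overall, the cross-section is a single solid region. Net area = 479.65 mm².

479.65 mm²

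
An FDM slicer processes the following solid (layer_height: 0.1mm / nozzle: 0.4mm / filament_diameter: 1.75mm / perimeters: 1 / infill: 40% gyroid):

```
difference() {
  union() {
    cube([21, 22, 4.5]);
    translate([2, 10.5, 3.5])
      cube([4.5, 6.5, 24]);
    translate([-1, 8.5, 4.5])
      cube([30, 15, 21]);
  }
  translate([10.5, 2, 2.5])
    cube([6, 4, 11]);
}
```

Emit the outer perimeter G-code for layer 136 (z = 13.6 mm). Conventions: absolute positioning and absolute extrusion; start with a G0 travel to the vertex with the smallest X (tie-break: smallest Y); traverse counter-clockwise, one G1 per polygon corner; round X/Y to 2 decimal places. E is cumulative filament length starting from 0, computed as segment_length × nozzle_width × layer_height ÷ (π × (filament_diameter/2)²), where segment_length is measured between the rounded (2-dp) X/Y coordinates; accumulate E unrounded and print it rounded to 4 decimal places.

G0 X-1.00 Y8.50 Z13.60
G1 X29.00 Y8.50 E0.4989
G1 X29.00 Y23.50 E0.7484
G1 X-1.00 Y23.50 E1.2473
G1 X-1.00 Y8.50 E1.4967

At z = 13.6 mm: the cube is not intersected at this z (z outside [0, 4.5]); the cube at (2, 10.5) (footprint 4.5×6.5) is included at this height; the 30×15 cube at (-1, 8.5) contributes its full rectangle; Merging all regions: the 4.5×6.5 cube at (2, 10.5) lies entirely inside the 30×15 cube at (-1, 8.5), so the union is just the 30×15 cube at (-1, 8.5) — 1 connected region; the cube at (10.5, 2) is not intersected at this z (z outside [2.5, 13.5]); Taking the first minus the rest: none of the subtracted shapes is present at this height, so the result so far is unchanged — 1 connected region. The outline is a single polygon with 4 vertices. Extrusion per mm of travel: 0.4 × 0.1 / (π × 0.875²) = 0.016630. Accumulating E over each segment gives final E = 1.4967.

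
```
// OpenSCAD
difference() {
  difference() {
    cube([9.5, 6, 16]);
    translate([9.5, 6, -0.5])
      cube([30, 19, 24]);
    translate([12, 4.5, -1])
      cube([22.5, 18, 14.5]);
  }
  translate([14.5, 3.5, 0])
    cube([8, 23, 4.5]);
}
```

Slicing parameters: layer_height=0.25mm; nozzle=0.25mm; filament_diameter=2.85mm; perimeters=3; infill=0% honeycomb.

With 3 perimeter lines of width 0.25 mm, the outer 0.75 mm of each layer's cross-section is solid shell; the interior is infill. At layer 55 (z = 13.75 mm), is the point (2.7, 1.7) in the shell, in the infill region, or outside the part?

At z = 13.75 mm: the cube is present — its section is the full 9.5×6 rectangle; the cube at (9.5, 6) (footprint 30×19) is included at this height; the cube at (12, 4.5) is absent (z outside [-1, 13.5]); Subtracting the remaining from the first: starting from the 9.5×6 cube, the 30×19 cube at (9.5, 6) misses the remaining region (no effect) — 1 connected region; the cube at (14.5, 3.5) is not intersected at this z (z outside [0, 4.5]); After the difference (first − rest): none of the subtracted shapes is present at this height, so that combined region is unchanged — 1 connected region. Overall, the cross-section is a single solid region. The nearest boundary edge runs (9.50, 0.00)→(0.00, 0.00); distance from the point to it = 1.70 mm. The point is inside the cross-section and 1.70 mm from the nearest boundary — more than the 0.75 mm shell width (3 × 0.25), so it's in the infill interior.

infill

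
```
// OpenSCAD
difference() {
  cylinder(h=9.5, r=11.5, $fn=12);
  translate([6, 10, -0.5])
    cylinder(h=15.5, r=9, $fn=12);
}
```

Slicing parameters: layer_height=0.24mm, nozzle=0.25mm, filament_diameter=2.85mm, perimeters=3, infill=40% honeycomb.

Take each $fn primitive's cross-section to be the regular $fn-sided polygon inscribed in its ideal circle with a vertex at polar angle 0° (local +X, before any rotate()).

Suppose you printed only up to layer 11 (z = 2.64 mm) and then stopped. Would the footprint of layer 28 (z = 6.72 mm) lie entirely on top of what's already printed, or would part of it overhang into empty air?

Compare the two slices. At z = 2.64: the cylinder: section is a regular 12-gon, circumradius r=11.5 (area = (12/2)·11.500²·sin(360°/12) = 396.75 mm²); the r=9 cylinder at (6, 10) gives a regular 12-gon of circumradius 9 (constant along its height) (area = (12/2)·9.000²·sin(360°/12) = 243.00 mm²); Subtracting the remaining from the first: starting from the r=11.5 cylinder (396.75 mm²), the r=9 cylinder at (6, 10) partially overlaps it — only the 94.33 mm² overlap (of its 243.00 mm²) is removed, clipping the outline — area = 302.42 mm². At z = 6.72: the cylinder: section is a regular 12-gon, circumradius r=11.5 (area = (12/2)·11.500²·sin(360°/12) = 396.75 mm²); the r=9 cylinder at (6, 10) contributes a regular 12-gon of circumradius 9 (area = (12/2)·9.000²·sin(360°/12) = 243.00 mm²); Subtracting the remaining from the first: starting from the r=11.5 cylinder (396.75 mm²), the r=9 cylinder at (6, 10) partially overlaps it — only the 94.33 mm² overlap (of its 243.00 mm²) is removed, clipping the outline — area = 302.42 mm². Checking containment: the cross-section at z = 6.72 is a subset of the cross-section at z = 2.64.

entirely on top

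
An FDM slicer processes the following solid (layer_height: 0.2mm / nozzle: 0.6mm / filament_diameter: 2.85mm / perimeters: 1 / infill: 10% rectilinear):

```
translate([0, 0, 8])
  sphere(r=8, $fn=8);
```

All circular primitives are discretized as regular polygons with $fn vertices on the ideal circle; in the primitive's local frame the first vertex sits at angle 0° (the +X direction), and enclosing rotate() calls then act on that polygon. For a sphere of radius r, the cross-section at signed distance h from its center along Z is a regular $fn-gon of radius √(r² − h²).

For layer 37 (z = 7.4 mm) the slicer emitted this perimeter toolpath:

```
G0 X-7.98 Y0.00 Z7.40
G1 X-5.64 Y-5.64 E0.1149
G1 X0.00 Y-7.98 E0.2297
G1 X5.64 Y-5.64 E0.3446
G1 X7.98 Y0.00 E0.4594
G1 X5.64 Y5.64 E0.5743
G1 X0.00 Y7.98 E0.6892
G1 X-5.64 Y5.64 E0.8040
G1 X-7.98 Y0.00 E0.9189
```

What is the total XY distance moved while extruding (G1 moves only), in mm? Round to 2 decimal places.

Sum the Euclidean lengths of each G1 segment: total = 48.85 mm.

48.85 mm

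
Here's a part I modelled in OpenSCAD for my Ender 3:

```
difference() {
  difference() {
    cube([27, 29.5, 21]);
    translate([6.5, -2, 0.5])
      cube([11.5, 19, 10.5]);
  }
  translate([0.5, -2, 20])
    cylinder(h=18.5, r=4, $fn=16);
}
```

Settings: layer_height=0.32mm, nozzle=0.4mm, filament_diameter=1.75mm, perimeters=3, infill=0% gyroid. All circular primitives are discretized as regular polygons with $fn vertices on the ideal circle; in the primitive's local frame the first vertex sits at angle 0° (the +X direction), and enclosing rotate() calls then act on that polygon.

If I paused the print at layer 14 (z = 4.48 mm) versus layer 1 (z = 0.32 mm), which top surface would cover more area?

layer 1 (z = 0.32 mm)

Layer 14 (z = 4.48): the cube (footprint 27×29.5) is included at this height (area 796.50 mm²); the cube at (6.5, -2) (footprint 11.5×19) is included at this height (area 218.50 mm²); Subtracting the remaining from the first: starting from the 27×29.5 cube (796.50 mm²), the 11.5×19 cube at (6.5, -2) partially overlaps it — only the 195.50 mm² overlap (of its 218.50 mm²) is removed, clipping the outline — area = 601.00 mm²; the cylinder at (0.5, -2) does not reach this height (z outside [20, 38.5]); After the difference (first − rest): none of the subtracted shapes is present at this height, so the result so far is unchanged — area = 601.00 mm². So its area = 601.00 mm². Layer 1 (z = 0.32): the 27×29.5 cube contributes its full rectangle (area 796.50 mm²); the cube at (6.5, -2) is not intersected at this z (z outside [0.5, 11]); Subtracting the remaining from the first: none of the subtracted shapes is present at this height, so the 27×29.5 cube is unchanged — area = 796.50 mm²; the cylinder at (0.5, -2) does not reach this height (z outside [20, 38.5]); After the difference (first − rest): none of the subtracted shapes is present at this height, so that combined region is unchanged — area = 796.50 mm². So its area = 796.50 mm². Layer 1 is larger (796.50 vs 601.00 mm²).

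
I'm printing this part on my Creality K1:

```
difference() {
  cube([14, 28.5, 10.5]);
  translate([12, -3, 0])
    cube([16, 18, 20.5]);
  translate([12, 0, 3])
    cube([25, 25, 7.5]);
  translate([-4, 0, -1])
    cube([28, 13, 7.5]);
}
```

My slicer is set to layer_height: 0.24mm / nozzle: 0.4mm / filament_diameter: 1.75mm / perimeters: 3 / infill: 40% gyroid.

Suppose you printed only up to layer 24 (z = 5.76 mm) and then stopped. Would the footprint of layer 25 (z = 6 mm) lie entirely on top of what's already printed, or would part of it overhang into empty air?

entirely on top

Compare the two slices. At z = 5.76: the cube (footprint 14×28.5) is included at this height (area 399.00 mm²); the 16×18 cube at (12, -3) contributes its full rectangle (area 288.00 mm²); the cube at (12, 0) is present — its section is the full 25×25 rectangle (area 625.00 mm²); the cube at (-4, 0) (footprint 28×13) is included at this height (area 364.00 mm²); After the difference (first − rest): starting from the 14×28.5 cube (399.00 mm²), the 16×18 cube at (12, -3) partially overlaps it — only the 30.00 mm² overlap (of its 288.00 mm²) is removed, clipping the outline; the 25×25 cube at (12, 0) partially overlaps it — only the 20.00 mm² overlap (of its 625.00 mm²) is removed, clipping the outline; the 28×13 cube at (-4, 0) partially overlaps it — only the 156.00 mm² overlap (of its 364.00 mm²) is removed, clipping the outline — area = 193.00 mm². At z = 6: the cube (footprint 14×28.5) is included at this height (area 399.00 mm²); the cube at (12, -3) (footprint 16×18) is included at this height (area 288.00 mm²); the cube at (12, 0) is present — its section is the full 25×25 rectangle (area 625.00 mm²); the cube at (-4, 0) is present — its section is the full 28×13 rectangle (area 364.00 mm²); Subtracting the remaining from the first: starting from the 14×28.5 cube (399.00 mm²), the 16×18 cube at (12, -3) partially overlaps it — only the 30.00 mm² overlap (of its 288.00 mm²) is removed, clipping the outline; the 25×25 cube at (12, 0) partially overlaps it — only the 20.00 mm² overlap (of its 625.00 mm²) is removed, clipping the outline; the 28×13 cube at (-4, 0) partially overlaps it — only the 156.00 mm² overlap (of its 364.00 mm²) is removed, clipping the outline — area = 193.00 mm². Checking containment: the cross-section at z = 6 is a subset of the cross-section at z = 5.76.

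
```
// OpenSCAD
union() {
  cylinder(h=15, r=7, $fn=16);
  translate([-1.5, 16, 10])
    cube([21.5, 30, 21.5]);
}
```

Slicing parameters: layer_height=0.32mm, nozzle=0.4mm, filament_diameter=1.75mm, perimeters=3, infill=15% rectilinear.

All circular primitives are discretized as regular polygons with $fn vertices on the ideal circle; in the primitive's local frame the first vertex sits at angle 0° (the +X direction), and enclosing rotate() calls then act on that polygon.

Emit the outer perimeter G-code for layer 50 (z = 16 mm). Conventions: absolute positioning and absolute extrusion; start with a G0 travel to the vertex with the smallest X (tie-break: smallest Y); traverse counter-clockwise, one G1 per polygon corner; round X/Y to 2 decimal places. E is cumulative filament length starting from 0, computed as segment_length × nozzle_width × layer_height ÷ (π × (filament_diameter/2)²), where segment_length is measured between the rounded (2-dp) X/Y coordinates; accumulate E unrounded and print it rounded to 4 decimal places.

At z = 16 mm: the cylinder is not intersected at this z (z outside [0, 15]); the cube at (-1.5, 16) (footprint 21.5×30) is included at this height; Merging all regions: only the 21.5×30 cube at (-1.5, 16) is present, so the union is just that shape — 1 connected region. The outline is a single polygon with 4 vertices. Extrusion per mm of travel: 0.4 × 0.32 / (π × 0.875²) = 0.053216. Accumulating E over each segment gives final E = 5.4813.

G0 X-1.50 Y16.00 Z16.00
G1 X20.00 Y16.00 E1.1441
G1 X20.00 Y46.00 E2.7406
G1 X-1.50 Y46.00 E3.8848
G1 X-1.50 Y16.00 E5.4813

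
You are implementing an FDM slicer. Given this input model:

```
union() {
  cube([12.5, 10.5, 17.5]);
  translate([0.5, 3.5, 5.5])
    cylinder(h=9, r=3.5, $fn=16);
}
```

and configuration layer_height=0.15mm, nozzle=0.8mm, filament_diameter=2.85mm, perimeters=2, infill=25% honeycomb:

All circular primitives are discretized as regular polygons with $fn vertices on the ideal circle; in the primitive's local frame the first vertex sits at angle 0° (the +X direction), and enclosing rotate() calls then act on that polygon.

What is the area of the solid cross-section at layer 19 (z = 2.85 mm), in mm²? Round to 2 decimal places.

At z = 2.85 mm: the 12.5×10.5 cube contributes its full rectangle (area 131.25 mm²); the cylinder at (0.5, 3.5) is absent (z outside [5.5, 14.5]); Combining (union): only the 12.5×10.5 cube is present, so the union is just that shape — area = 131.25 mm². Overall, the cross-section is a single solid region. Net area = 131.25 mm².

131.25 mm²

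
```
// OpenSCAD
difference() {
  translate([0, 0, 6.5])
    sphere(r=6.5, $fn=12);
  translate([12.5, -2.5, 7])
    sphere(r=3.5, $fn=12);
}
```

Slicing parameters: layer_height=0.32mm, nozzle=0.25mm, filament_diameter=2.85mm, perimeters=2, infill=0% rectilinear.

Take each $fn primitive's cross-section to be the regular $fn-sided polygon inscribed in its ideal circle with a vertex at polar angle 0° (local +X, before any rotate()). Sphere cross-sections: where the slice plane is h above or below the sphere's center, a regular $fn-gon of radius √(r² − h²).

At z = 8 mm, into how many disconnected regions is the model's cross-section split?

At z = 8 mm: the sphere: section is a regular 12-gon, circumradius = √(r²−h²) = √(6.5²−1.5²) = 6.325; the sphere at (12.5, -2.5): section is a regular 12-gon, circumradius = √(r²−h²) = √(3.5²−1²) = 3.354; Subtracting the remaining from the first: starting from the r=6.5 sphere, the r=3.5 sphere at (12.5, -2.5) misses the remaining region (no effect) — 1 connected region. The result has 1 disconnected region.

1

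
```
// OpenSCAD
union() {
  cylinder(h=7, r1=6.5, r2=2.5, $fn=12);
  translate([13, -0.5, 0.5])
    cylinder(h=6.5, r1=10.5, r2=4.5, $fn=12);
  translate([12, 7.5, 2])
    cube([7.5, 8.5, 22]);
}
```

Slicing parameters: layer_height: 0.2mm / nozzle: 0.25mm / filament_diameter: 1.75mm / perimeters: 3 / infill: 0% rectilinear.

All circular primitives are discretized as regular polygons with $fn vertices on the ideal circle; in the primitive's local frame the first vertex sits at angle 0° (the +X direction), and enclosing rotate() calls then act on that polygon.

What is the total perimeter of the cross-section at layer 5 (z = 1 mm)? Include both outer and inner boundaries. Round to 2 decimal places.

At z = 1 mm: the cone: at t=0.143 of its height the radius interpolates to r₁+(r₂−r₁)t = 5.929, giving a regular 12-gon of that circumradius (perimeter = 2·12·5.929·sin(180°/12) = 36.83 mm); the cone at (13, -0.5): at t=0.077 of its height the radius interpolates to r₁+(r₂−r₁)t = 10.038, giving a regular 12-gon of that circumradius (perimeter = 2·12·10.038·sin(180°/12) = 62.36 mm); the cube at (12, 7.5) is absent (z outside [2, 24]); Combining (union): the regions partially overlap (shared area 14.33 mm²), so the edge portions inside another operand are dropped and the merged outline is re-measured after clipping — boundary = 81.58 mm. Overall, the cross-section is a single solid region. Total boundary length (outer) = 81.58 mm.

81.58 mm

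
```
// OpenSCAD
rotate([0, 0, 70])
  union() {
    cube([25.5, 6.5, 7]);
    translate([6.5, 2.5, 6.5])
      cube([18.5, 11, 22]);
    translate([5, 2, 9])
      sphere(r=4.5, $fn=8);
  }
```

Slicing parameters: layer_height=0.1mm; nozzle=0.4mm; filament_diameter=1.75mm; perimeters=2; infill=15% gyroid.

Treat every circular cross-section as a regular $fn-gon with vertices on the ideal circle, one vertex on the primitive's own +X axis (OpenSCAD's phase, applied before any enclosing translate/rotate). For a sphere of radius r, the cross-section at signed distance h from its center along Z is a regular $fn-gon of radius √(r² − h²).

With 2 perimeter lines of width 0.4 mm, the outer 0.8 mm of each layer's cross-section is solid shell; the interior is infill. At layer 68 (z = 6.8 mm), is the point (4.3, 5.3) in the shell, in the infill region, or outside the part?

At z = 6.8 mm: the cube is present — its section is the full 25.5×6.5 rectangle; the cube at (6.5, 2.5) is present — its section is the full 18.5×11 rectangle; the r=4.5 sphere at (5, 2) slices to a regular 8-gon of circumradius 3.926 (√(r²−h²) with h=2.2 from center); Merging all regions: the regions partially overlap (shared area 109.84 mm²), so overlapping operands fuse into one piece — 1 connected region; (whole slice rotated 70° about Z — lengths, areas and connectivity unchanged). Overall, the cross-section is a single solid region. Undo the 70° rotation: the query point maps to (6.451, -2.228) in the un-rotated model frame. The nearest boundary edge runs (7.78, -0.78)→(5.00, -1.93); distance from the point to it = 0.83 mm. The point is not inside any of the regions above, so it lies outside the cross-section (0.83 mm from the nearest boundary).

outside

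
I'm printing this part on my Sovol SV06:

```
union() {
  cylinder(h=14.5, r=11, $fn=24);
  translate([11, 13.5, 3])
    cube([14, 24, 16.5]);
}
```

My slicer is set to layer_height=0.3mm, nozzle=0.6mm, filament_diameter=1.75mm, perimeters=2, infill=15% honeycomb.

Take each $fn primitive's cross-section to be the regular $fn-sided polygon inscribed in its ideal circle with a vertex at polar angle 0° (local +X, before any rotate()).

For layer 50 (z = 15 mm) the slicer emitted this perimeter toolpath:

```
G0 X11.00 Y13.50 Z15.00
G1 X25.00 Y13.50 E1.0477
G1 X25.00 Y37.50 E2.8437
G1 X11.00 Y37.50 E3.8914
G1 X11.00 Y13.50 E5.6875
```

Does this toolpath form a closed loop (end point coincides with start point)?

yes

Start point (G0): (11.00, 13.50). End point (last G1): the path returns to the start — closed.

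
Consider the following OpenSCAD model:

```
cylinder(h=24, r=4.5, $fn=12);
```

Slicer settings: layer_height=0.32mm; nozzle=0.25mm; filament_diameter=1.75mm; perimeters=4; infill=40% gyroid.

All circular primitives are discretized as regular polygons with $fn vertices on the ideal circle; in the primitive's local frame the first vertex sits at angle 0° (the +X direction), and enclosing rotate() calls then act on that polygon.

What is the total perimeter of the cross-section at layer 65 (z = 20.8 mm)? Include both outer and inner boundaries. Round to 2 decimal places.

At z = 20.8 mm: the cylinder: section is a regular 12-gon, circumradius r=4.5 (perimeter = 2·12·4.500·sin(180°/12) = 27.95 mm). Overall, the cross-section is a single solid region. Total boundary length (outer) = 27.95 mm.

27.95 mm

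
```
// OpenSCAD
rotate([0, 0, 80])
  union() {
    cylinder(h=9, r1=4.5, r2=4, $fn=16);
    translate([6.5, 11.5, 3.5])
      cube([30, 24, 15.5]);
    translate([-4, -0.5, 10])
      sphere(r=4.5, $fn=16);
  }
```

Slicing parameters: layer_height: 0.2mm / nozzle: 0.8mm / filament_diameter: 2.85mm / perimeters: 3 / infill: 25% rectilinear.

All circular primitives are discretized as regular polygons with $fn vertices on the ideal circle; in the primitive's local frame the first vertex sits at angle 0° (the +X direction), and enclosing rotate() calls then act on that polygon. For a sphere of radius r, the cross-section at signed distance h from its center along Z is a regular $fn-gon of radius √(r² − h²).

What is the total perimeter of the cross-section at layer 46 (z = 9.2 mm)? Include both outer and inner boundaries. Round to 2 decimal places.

135.65 mm

At z = 9.2 mm: the cone is not intersected at this z (z outside [0, 9]); the 30×24 cube at (6.5, 11.5) contributes its full rectangle (perimeter 108.00 mm); the r=4.5 sphere at (-4, -0.5) slices to a regular 16-gon of circumradius 4.428 (√(r²−h²) with h=0.8 from center) (perimeter = 2·16·4.428·sin(180°/16) = 27.65 mm); Combining (union): the 2 present regions are separate (no shared area or edge), so areas and boundary lengths simply add and each stays a separate island — boundary = 135.65 mm; (rotated 80° about Z; rotation is an isometry so areas/perimeters/island counts are preserved). Overall, the cross-section has 2 separate islands. Total boundary length (outer) = 135.65 mm.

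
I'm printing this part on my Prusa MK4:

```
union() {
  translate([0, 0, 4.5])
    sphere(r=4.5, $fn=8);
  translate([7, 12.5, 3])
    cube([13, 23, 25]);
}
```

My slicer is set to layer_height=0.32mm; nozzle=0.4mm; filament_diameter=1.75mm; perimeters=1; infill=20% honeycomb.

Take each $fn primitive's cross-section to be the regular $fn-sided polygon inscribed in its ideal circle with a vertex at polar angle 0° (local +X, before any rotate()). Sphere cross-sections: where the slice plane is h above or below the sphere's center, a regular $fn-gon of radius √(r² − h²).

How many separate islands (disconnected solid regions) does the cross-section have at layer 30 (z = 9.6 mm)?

1

At z = 9.6 mm: the sphere does not reach this height (|z−center|=5.100 > r=4.5); the cube at (7, 12.5) (footprint 13×23) is included at this height; Combining (union): only the 13×23 cube at (7, 12.5) is present, so the union is just that shape — 1 connected region. Overall, the cross-section is a single solid region. Island count = 1.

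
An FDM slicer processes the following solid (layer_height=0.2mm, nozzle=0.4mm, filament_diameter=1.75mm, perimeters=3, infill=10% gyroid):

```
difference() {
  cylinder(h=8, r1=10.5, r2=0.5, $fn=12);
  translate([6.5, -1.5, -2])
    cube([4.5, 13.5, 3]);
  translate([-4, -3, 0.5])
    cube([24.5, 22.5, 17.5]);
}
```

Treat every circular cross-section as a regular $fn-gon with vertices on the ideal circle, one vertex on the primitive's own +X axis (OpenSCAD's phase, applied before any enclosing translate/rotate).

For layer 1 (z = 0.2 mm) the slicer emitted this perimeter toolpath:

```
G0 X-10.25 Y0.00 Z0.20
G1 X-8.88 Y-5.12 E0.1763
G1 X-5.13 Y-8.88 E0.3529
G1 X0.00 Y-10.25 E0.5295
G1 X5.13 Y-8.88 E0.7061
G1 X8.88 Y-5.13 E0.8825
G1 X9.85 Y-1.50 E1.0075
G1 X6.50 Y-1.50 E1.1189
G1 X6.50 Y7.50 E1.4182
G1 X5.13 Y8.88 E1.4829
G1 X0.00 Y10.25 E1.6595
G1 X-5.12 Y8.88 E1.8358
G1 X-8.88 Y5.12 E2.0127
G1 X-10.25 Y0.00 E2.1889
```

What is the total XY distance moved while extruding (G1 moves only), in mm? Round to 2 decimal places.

65.81 mm

Sum the Euclidean lengths of each G1 segment: total = 65.81 mm.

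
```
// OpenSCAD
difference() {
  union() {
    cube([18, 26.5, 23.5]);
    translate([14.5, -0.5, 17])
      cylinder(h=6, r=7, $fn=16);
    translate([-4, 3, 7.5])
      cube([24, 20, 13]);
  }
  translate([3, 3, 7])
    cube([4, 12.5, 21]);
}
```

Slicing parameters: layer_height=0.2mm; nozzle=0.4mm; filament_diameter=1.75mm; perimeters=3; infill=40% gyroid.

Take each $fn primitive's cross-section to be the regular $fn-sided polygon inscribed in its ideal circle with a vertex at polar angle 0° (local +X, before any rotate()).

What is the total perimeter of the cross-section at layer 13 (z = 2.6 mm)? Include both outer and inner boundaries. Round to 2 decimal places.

At z = 2.6 mm: the 18×26.5 cube contributes its full rectangle (perimeter 89.00 mm); the cylinder at (14.5, -0.5) does not reach this height (z outside [17, 23]); the cube at (-4, 3) does not reach this height (z outside [7.5, 20.5]); Taking the union: only the 18×26.5 cube is present, so the union is just that shape — boundary = 89.00 mm; the cube at (3, 3) is not intersected at this z (z outside [7, 28]); Subtracting the remaining from the first: none of the subtracted shapes is present at this height, so that combined region is unchanged — boundary = 89.00 mm. Overall, the cross-section is a single solid region. Total boundary length (outer) = 89.00 mm.

89.00 mm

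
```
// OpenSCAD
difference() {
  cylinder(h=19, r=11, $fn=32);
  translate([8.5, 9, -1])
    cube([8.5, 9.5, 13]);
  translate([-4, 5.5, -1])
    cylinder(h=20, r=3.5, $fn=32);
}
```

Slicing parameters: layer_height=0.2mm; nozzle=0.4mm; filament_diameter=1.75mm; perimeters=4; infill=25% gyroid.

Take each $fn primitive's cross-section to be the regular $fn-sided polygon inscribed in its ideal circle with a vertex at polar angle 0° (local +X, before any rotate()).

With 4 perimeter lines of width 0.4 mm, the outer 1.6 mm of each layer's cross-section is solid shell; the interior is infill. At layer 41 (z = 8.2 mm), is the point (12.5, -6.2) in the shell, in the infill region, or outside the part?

At z = 8.2 mm: the r=11 cylinder gives a regular 32-gon of circumradius 11 (constant along its height); the cube at (8.5, 9) is present — its section is the full 8.5×9.5 rectangle; the cylinder at (-4, 5.5): section is a regular 32-gon, circumradius r=3.5; Subtracting the remaining from the first: starting from the r=11 cylinder, the 8.5×9.5 cube at (8.5, 9) misses the remaining region (no effect); the r=3.5 cylinder at (-4, 5.5) lies wholly inside it (removes its full 38.24 mm² and its 21.96 mm outline becomes a hole wall) — 1 connected region with 1 hole. Overall, the cross-section is one region with 1 hole. The nearest boundary edge runs (10.16, -4.21)→(9.15, -6.11); distance from the point to it = 3.00 mm. The point is not inside any of the regions above, so it lies outside the cross-section (3.00 mm from the nearest boundary).

outside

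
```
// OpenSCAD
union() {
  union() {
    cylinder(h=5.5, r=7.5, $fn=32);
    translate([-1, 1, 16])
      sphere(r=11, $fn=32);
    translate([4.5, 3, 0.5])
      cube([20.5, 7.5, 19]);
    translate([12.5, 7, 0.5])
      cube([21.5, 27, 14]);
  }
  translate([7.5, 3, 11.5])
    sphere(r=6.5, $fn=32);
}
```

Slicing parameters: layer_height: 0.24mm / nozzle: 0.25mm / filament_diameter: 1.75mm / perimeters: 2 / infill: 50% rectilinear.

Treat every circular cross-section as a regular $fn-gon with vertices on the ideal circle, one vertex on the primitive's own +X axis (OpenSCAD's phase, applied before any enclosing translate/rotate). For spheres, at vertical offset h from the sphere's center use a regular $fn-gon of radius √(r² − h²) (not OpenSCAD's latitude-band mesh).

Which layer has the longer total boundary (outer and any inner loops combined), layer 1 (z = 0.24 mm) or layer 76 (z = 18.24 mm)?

Layer 1 (z = 0.24): the r=7.5 cylinder contributes a regular 32-gon of circumradius 7.5 (perimeter = 2·32·7.500·sin(180°/32) = 47.05 mm); the sphere at (-1, 1) does not reach this height (|z−center|=15.760 > r=11); the cube at (4.5, 3) is absent (z outside [0.5, 19.5]); the cube at (12.5, 7) is absent (z outside [0.5, 14.5]); Merging all regions: only the r=7.5 cylinder is present, so the union is just that shape — boundary = 47.05 mm; the sphere at (7.5, 3) is not intersected at this z (|z−center|=11.260 > r=6.5); Taking the union: only the result so far is present, so the union is just that shape — boundary = 47.05 mm. So its perimeter = 47.05 mm. Layer 76 (z = 18.24): the cylinder is absent (z outside [0, 5.5]); the sphere at (-1, 1): section is a regular 32-gon, circumradius = √(r²−h²) = √(11²−2.24²) = 10.770 (perimeter = 2·32·10.770·sin(180°/32) = 67.56 mm); the 20.5×7.5 cube at (4.5, 3) contributes its full rectangle (perimeter 56.00 mm); the cube at (12.5, 7) is absent (z outside [0.5, 14.5]); Taking the union: the regions partially overlap (shared area 23.83 mm²), so the edge portions inside another operand are dropped and the merged outline is re-measured after clipping — boundary = 102.18 mm; the sphere at (7.5, 3) does not reach this height (|z−center|=6.740 > r=6.5); Combining (union): only that combined region is present, so the union is just that shape — boundary = 102.18 mm. So its perimeter = 102.18 mm. Layer 76 is larger (102.18 vs 47.05 mm).

layer 76 (z = 18.24 mm)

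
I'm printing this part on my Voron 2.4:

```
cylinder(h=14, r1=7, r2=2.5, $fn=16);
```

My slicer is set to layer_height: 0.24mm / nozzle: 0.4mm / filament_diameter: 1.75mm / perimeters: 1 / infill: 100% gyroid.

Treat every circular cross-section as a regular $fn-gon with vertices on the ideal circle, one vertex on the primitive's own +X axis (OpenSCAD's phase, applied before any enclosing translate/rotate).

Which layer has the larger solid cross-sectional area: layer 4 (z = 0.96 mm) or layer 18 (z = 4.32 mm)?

layer 4 (z = 0.96 mm)

Layer 4 (z = 0.96): the cone contributes a regular 16-gon of circumradius 6.691 (interpolated between r1=7 and r2=2.5 at t=0.069) (area = (16/2)·6.691²·sin(360°/16) = 137.08 mm²). So its area = 137.08 mm². Layer 18 (z = 4.32): the cone: at t=0.309 of its height the radius interpolates to r₁+(r₂−r₁)t = 5.611, giving a regular 16-gon of that circumradius (area = (16/2)·5.611²·sin(360°/16) = 96.40 mm²). So its area = 96.40 mm². Layer 4 is larger (137.08 vs 96.40 mm²).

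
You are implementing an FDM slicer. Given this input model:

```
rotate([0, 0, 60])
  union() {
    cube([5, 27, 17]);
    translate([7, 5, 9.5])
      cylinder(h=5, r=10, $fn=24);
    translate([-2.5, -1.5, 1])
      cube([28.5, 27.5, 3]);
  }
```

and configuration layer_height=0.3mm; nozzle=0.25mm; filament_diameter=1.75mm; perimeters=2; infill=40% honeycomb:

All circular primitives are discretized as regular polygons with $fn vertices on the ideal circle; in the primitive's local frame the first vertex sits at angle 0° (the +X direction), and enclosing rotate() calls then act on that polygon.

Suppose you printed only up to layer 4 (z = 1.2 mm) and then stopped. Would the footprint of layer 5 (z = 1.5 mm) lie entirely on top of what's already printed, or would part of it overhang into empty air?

entirely on top

Compare the two slices. At z = 1.2: the 5×27 cube contributes its full rectangle (area 135.00 mm²); the cylinder at (7, 5) is not intersected at this z (z outside [9.5, 14.5]); the 28.5×27.5 cube at (-2.5, -1.5) contributes its full rectangle (area 783.75 mm²); Taking the union: the regions partially overlap — summed areas 918.75 mm² minus the doubly-counted overlap 130.00 mm² gives 788.75 mm² — area = 788.75 mm²; (rotated 60° about Z; rotation is an isometry so areas/perimeters/island counts are preserved). At z = 1.5: the 5×27 cube contributes its full rectangle (area 135.00 mm²); the cylinder at (7, 5) is not intersected at this z (z outside [9.5, 14.5]); the 28.5×27.5 cube at (-2.5, -1.5) contributes its full rectangle (area 783.75 mm²); Taking the union: the regions partially overlap — summed areas 918.75 mm² minus the doubly-counted overlap 130.00 mm² gives 788.75 mm² — area = 788.75 mm²; (rotated 60° about Z; rotation is an isometry so areas/perimeters/island counts are preserved). Checking containment: the cross-section at z = 1.5 is a subset of the cross-section at z = 1.2.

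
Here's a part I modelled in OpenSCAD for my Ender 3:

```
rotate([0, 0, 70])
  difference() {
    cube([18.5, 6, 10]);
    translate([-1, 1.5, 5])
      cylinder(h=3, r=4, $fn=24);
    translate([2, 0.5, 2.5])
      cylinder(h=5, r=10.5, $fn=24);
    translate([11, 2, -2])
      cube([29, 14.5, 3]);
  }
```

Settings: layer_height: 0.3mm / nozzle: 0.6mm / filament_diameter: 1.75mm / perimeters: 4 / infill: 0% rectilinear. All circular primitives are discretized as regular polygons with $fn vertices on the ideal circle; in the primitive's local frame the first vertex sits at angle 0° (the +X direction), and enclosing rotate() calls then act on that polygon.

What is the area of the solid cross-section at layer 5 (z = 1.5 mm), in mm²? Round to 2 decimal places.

At z = 1.5 mm: the cube is present — its section is the full 18.5×6 rectangle (area 111.00 mm²); the cylinder at (-1, 1.5) is absent (z outside [5, 8]); the cylinder at (2, 0.5) does not reach this height (z outside [2.5, 7.5]); the cube at (11, 2) is not intersected at this z (z outside [-2, 1]); Taking the first minus the rest: none of the subtracted shapes is present at this height, so the 18.5×6 cube is unchanged — area = 111.00 mm²; (rotated 70° about Z; rotation is an isometry so areas/perimeters/island counts are preserved). Overall, the cross-section is a single solid region. Net area = 111.00 mm².

111.00 mm²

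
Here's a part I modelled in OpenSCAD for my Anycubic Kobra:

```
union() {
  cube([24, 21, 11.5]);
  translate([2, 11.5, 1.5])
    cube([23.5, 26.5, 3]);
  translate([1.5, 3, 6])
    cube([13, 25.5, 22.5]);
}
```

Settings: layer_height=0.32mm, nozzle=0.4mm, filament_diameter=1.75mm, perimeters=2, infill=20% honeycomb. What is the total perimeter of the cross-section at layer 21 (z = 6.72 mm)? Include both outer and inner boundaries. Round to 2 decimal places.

105.00 mm

At z = 6.72 mm: the cube (footprint 24×21) is included at this height (perimeter 90.00 mm); the cube at (2, 11.5) is absent (z outside [1.5, 4.5]); the cube at (1.5, 3) is present — its section is the full 13×25.5 rectangle (perimeter 77.00 mm); Merging all regions: the regions partially overlap (shared area 234.00 mm²), so the edge portions inside another operand are dropped and the merged outline is re-measured after clipping — boundary = 105.00 mm. Overall, the cross-section is a single solid region. Total boundary length (outer) = 105.00 mm.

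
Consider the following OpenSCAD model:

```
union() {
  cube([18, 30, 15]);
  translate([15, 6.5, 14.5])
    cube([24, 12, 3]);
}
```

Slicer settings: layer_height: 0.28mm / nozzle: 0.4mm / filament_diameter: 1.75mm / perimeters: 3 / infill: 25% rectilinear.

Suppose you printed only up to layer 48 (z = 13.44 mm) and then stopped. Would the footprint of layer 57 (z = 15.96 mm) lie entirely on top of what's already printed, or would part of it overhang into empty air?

part overhangs

Compare the two slices. At z = 13.44: the 18×30 cube contributes its full rectangle (area 540.00 mm²); the cube at (15, 6.5) is not intersected at this z (z outside [14.5, 17.5]); Taking the union: only the 18×30 cube is present, so the union is just that shape — area = 540.00 mm². At z = 15.96: the cube is not intersected at this z (z outside [0, 15]); the cube at (15, 6.5) (footprint 24×12) is included at this height (area 288.00 mm²); Combining (union): only the 24×12 cube at (15, 6.5) is present, so the union is just that shape — area = 288.00 mm². Checking containment: at z = 15.96 the cross-section extends beyond the z = 13.44 cross-section by about 252.00 mm².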